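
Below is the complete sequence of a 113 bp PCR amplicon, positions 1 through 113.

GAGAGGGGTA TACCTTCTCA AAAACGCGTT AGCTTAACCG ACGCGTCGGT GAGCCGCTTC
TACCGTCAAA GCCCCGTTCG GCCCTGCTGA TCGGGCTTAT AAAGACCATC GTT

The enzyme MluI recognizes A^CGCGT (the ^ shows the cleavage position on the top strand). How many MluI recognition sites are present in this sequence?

ACGCGT occurs starting at positions 24, 41.
MluI cuts at 2 sites.

2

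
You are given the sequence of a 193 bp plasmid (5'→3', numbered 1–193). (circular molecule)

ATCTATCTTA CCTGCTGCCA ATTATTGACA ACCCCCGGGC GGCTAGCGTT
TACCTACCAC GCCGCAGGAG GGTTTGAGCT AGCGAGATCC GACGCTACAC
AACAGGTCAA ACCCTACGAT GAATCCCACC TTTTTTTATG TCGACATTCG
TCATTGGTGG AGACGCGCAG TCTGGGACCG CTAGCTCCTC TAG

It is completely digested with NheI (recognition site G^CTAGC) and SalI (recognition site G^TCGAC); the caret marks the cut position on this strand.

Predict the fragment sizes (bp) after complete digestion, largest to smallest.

62, 55, 40, 36 bp

NheI sites (GCTAGC) start at positions 42, 78, 180.
NheI cuts after the first base of each site, so after positions 42, 78, 180.
The SalI site (GTCGAC) starts at position 140.
SalI cuts after the first base of each site, so after position 140.
Combined cut positions: 42, 78, 140, 180.
Circular molecule, 4 cuts → 4 fragments:
  43–78 → 36 bp
  79–140 → 62 bp
  141–180 → 40 bp
  181–193 then 1–42 → 13 + 42 = 55 bp
Sorted largest to smallest: 62, 55, 40, 36 bp.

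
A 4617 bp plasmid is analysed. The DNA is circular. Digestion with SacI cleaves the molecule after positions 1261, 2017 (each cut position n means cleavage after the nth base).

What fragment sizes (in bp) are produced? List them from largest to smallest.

3861, 756 bp

Circular molecule, 2 cuts → 2 fragments:
  2017 − 1261 = 756 bp
  wrap: 4617 − 2017 + 1261 = 3861 bp
Sorted largest to smallest: 3861, 756 bp.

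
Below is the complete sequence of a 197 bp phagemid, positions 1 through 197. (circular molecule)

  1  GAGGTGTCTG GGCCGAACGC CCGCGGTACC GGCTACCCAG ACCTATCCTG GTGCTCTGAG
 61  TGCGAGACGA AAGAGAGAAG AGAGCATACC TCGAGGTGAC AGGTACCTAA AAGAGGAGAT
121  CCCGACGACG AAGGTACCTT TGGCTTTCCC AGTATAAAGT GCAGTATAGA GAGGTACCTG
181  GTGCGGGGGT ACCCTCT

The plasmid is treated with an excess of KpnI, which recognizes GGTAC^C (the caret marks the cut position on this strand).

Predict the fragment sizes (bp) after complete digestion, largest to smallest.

KpnI sites (GGTACC) start at positions 25, 102, 133, 173, 188.
KpnI cuts after base 5 of each site (before the last base), so after positions 29, 106, 137, 177, 192.
Circular molecule, 5 cuts → 5 fragments:
  30–106 → 77 bp
  107–137 → 31 bp
  138–177 → 40 bp
  178–192 → 15 bp
  193–197 then 1–29 → 5 + 29 = 34 bp
Sorted largest to smallest: 77, 40, 34, 31, 15 bp.

77, 40, 34, 31, 15 bp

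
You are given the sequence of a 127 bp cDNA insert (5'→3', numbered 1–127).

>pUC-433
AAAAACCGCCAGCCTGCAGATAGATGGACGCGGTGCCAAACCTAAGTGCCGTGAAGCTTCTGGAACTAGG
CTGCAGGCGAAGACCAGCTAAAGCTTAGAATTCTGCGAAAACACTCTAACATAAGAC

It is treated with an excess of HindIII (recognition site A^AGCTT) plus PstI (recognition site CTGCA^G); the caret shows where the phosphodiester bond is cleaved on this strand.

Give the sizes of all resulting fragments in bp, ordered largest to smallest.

HindIII sites (AAGCTT) start at positions 54, 91.
HindIII cuts after the first base of each site, so after positions 54, 91.
PstI sites (CTGCAG) start at positions 14, 71.
PstI cuts after base 5 of each site (before the last base), so after positions 18, 75.
Combined cut positions: 18, 54, 75, 91.
Linear molecule, 4 cuts → 5 fragments:
  1–18 → 18 bp
  19–54 → 36 bp
  55–75 → 21 bp
  76–91 → 16 bp
  92–127 → 36 bp
Sorted largest to smallest: 36, 36, 21, 18, 16 bp.

36, 36, 21, 18, 16 bp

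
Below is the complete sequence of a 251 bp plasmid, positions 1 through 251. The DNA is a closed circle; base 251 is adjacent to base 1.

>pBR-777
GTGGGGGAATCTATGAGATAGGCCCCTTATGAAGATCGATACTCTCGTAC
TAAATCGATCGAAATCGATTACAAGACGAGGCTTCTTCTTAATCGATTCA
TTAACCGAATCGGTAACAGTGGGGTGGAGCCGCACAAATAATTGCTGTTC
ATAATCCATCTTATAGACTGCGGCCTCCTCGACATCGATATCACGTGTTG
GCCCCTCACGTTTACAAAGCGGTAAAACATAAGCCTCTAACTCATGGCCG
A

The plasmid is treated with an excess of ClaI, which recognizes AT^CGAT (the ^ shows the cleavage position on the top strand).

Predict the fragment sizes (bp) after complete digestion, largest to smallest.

ClaI sites (ATCGAT) start at positions 35, 54, 64, 92, 184.
ClaI cuts after base 2 of each site, so after positions 36, 55, 65, 93, 185.
Circular molecule, 5 cuts → 5 fragments:
  37–55 → 19 bp
  56–65 → 10 bp
  66–93 → 28 bp
  94–185 → 92 bp
  186–251 then 1–36 → 66 + 36 = 102 bp
Sorted largest to smallest: 102, 92, 28, 19, 10 bp.

102, 92, 28, 19, 10 bp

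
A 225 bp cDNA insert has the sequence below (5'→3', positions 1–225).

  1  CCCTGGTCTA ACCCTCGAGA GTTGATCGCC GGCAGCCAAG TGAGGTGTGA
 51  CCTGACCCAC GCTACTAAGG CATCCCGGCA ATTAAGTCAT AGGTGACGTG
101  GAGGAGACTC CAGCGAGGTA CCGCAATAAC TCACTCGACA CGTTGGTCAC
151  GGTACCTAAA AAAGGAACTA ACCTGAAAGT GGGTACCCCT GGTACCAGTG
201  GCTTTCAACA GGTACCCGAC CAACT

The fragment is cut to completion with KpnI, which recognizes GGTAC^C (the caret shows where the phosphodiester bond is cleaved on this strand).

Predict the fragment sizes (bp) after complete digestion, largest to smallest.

KpnI sites (GGTACC) start at positions 117, 151, 182, 191, 211.
KpnI cuts after base 5 of each site (before the last base), so after positions 121, 155, 186, 195, 215.
Linear molecule, 5 cuts → 6 fragments:
  1–121 → 121 bp
  122–155 → 34 bp
  156–186 → 31 bp
  187–195 → 9 bp
  196–215 → 20 bp
  216–225 → 10 bp
Sorted largest to smallest: 121, 34, 31, 20, 10, 9 bp.

121, 34, 31, 20, 10, 9 bp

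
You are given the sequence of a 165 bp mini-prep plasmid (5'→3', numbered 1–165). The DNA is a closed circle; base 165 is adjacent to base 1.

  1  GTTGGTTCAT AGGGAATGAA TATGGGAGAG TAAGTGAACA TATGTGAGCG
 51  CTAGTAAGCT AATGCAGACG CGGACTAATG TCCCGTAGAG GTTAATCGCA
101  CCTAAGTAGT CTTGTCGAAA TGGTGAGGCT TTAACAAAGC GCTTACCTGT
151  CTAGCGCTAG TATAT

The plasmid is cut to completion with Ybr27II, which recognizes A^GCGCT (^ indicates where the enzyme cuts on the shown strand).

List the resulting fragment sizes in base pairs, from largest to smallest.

91, 59, 15 bp

Ybr27II sites (AGCGCT) start at positions 47, 138, 153.
Ybr27II cuts after the first base of each site, so after positions 47, 138, 153.
Circular molecule, 3 cuts → 3 fragments:
  48–138 → 91 bp
  139–153 → 15 bp
  154–165 then 1–47 → 12 + 47 = 59 bp
Sorted largest to smallest: 91, 59, 15 bp.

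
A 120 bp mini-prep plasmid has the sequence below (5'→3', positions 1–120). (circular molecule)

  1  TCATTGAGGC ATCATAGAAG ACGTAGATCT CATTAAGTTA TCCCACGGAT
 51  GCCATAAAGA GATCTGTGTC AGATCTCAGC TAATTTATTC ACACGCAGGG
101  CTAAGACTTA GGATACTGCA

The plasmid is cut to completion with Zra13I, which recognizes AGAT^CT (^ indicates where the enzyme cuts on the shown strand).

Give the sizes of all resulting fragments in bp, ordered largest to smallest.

Zra13I sites (AGATCT) start at positions 25, 60, 71.
Zra13I cuts after base 4 of each site, so after positions 28, 63, 74.
Circular molecule, 3 cuts → 3 fragments:
  29–63 → 35 bp
  64–74 → 11 bp
  75–120 then 1–28 → 46 + 28 = 74 bp
Sorted largest to smallest: 74, 35, 11 bp.

74, 35, 11 bp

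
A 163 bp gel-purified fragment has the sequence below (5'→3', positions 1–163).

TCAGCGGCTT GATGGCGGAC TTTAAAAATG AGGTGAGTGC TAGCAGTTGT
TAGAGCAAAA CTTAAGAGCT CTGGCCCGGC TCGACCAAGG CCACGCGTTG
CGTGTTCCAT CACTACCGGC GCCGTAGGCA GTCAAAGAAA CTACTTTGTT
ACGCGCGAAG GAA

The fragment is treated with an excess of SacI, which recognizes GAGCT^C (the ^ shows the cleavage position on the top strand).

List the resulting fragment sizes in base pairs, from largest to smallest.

The SacI site (GAGCTC) starts at position 66.
SacI cuts after base 5 of each site (before the last base), so after position 70.
Linear molecule, 1 cut → 2 fragments:
  1–70 → 70 bp
  71–163 → 93 bp
Sorted largest to smallest: 93, 70 bp.

93, 70 bp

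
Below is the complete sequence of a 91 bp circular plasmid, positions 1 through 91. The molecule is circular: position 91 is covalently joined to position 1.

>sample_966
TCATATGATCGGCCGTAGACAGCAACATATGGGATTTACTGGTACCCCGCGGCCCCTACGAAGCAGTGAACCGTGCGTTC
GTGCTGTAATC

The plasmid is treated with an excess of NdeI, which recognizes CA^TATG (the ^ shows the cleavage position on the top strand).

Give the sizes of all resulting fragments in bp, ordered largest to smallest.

NdeI sites (CATATG) start at positions 2, 26.
NdeI cuts after base 2 of each site, so after positions 3, 27.
Circular molecule, 2 cuts → 2 fragments:
  4–27 → 24 bp
  28–91 then 1–3 → 64 + 3 = 67 bp
Sorted largest to smallest: 67, 24 bp.

67, 24 bp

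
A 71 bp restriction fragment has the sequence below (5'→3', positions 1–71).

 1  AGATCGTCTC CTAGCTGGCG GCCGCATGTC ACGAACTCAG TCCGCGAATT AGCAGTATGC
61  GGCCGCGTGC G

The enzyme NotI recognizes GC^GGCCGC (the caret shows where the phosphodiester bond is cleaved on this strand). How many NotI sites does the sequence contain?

2

GCGGCCGC occurs starting at positions 18, 59.
NotI cuts at 2 sites.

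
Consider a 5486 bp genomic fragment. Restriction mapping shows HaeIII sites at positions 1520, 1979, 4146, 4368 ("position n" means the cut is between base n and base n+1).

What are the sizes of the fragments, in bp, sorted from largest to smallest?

2167, 1520, 1118, 459, 222 bp

Linear molecule, 4 cuts → 5 fragments:
  1520 − 0 = 1520 bp
  1979 − 1520 = 459 bp
  4146 − 1979 = 2167 bp
  4368 − 4146 = 222 bp
  5486 − 4368 = 1118 bp
Sorted largest to smallest: 2167, 1520, 1118, 459, 222 bp.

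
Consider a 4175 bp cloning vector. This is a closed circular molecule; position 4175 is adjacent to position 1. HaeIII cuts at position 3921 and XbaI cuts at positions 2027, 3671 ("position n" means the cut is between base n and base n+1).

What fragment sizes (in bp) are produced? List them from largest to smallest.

Combined cut positions (sorted): 2027, 3671, 3921.
Circular molecule, 3 cuts → 3 fragments:
  3671 − 2027 = 1644 bp
  3921 − 3671 = 250 bp
  wrap: 4175 − 3921 + 2027 = 2281 bp
Sorted largest to smallest: 2281, 1644, 250 bp.

2281, 1644, 250 bp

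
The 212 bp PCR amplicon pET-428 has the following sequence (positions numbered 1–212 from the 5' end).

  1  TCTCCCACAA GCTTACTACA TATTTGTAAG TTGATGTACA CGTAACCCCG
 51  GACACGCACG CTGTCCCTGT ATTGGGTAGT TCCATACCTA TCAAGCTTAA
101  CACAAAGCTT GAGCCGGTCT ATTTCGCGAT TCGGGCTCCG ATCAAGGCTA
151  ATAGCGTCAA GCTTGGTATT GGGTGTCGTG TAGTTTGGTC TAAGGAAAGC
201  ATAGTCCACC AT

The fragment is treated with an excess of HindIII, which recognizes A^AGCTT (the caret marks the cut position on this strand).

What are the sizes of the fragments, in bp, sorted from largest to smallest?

84, 54, 53, 12, 9 bp

HindIII sites (AAGCTT) start at positions 9, 93, 105, 159.
HindIII cuts after the first base of each site, so after positions 9, 93, 105, 159.
Linear molecule, 4 cuts → 5 fragments:
  1–9 → 9 bp
  10–93 → 84 bp
  94–105 → 12 bp
  106–159 → 54 bp
  160–212 → 53 bp
Sorted largest to smallest: 84, 54, 53, 12, 9 bp.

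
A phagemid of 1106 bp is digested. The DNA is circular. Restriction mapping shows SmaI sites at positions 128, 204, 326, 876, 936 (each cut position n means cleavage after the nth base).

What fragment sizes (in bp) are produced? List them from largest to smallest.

550, 298, 122, 76, 60 bp

Circular molecule, 5 cuts → 5 fragments:
  204 − 128 = 76 bp
  326 − 204 = 122 bp
  876 − 326 = 550 bp
  936 − 876 = 60 bp
  wrap: 1106 − 936 + 128 = 298 bp
Sorted largest to smallest: 550, 298, 122, 76, 60 bp.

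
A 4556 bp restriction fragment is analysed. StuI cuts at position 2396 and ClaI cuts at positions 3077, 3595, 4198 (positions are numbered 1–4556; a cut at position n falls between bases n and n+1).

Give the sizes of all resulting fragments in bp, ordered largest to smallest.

Combined cut positions (sorted): 2396, 3077, 3595, 4198.
Linear molecule, 4 cuts → 5 fragments:
  2396 − 0 = 2396 bp
  3077 − 2396 = 681 bp
  3595 − 3077 = 518 bp
  4198 − 3595 = 603 bp
  4556 − 4198 = 358 bp
Sorted largest to smallest: 2396, 681, 603, 518, 358 bp.

2396, 681, 603, 518, 358 bp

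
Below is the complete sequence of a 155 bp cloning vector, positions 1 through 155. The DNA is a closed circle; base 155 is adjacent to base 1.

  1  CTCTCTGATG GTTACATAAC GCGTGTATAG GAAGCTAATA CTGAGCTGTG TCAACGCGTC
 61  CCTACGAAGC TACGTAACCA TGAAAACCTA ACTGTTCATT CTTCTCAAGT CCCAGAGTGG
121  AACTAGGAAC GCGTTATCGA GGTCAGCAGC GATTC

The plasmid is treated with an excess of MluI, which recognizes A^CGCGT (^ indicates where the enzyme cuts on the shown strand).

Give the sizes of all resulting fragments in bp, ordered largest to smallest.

75, 45, 35 bp

MluI sites (ACGCGT) start at positions 19, 54, 129.
MluI cuts after the first base of each site, so after positions 19, 54, 129.
Circular molecule, 3 cuts → 3 fragments:
  20–54 → 35 bp
  55–129 → 75 bp
  130–155 then 1–19 → 26 + 19 = 45 bp
Sorted largest to smallest: 75, 45, 35 bp.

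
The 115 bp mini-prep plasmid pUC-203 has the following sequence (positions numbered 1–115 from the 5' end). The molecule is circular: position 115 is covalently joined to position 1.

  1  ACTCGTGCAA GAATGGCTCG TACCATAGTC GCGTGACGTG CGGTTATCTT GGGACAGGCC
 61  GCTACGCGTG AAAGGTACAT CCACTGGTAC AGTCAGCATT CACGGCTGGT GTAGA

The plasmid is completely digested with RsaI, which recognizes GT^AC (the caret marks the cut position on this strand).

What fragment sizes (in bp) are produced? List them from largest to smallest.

RsaI sites (GTAC) start at positions 20, 75, 87.
RsaI cuts after base 2 of each site, so after positions 21, 76, 88.
Circular molecule, 3 cuts → 3 fragments:
  22–76 → 55 bp
  77–88 → 12 bp
  89–115 then 1–21 → 27 + 21 = 48 bp
Sorted largest to smallest: 55, 48, 12 bp.

55, 48, 12 bp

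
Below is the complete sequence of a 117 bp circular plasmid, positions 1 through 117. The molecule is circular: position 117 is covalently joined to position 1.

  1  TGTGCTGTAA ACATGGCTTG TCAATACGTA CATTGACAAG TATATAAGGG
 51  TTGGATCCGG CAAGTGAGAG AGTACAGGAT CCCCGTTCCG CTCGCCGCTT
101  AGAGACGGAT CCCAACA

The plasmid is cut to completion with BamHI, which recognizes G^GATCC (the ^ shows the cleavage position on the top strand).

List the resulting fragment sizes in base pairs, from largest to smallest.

BamHI sites (GGATCC) start at positions 53, 77, 107.
BamHI cuts after the first base of each site, so after positions 53, 77, 107.
Circular molecule, 3 cuts → 3 fragments:
  54–77 → 24 bp
  78–107 → 30 bp
  108–117 then 1–53 → 10 + 53 = 63 bp
Sorted largest to smallest: 63, 30, 24 bp.

63, 30, 24 bp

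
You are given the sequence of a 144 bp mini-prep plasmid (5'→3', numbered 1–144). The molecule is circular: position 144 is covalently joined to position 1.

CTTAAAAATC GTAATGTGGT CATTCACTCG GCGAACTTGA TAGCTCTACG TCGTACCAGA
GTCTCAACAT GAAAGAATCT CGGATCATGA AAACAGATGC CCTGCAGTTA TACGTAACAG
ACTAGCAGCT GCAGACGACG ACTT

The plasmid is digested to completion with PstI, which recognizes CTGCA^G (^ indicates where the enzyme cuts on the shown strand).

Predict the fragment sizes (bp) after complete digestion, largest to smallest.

117, 27 bp

PstI sites (CTGCAG) start at positions 102, 129.
PstI cuts after base 5 of each site (before the last base), so after positions 106, 133.
Circular molecule, 2 cuts → 2 fragments:
  107–133 → 27 bp
  134–144 then 1–106 → 11 + 106 = 117 bp
Sorted largest to smallest: 117, 27 bp.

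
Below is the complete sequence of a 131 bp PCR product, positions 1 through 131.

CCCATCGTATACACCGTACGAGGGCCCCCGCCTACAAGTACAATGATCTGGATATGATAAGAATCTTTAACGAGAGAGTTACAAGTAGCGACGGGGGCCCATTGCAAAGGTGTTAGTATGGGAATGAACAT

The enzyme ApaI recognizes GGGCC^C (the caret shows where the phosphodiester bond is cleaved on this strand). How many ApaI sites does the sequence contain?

GGGCCC occurs starting at positions 22, 95.
ApaI cuts at 2 sites.

2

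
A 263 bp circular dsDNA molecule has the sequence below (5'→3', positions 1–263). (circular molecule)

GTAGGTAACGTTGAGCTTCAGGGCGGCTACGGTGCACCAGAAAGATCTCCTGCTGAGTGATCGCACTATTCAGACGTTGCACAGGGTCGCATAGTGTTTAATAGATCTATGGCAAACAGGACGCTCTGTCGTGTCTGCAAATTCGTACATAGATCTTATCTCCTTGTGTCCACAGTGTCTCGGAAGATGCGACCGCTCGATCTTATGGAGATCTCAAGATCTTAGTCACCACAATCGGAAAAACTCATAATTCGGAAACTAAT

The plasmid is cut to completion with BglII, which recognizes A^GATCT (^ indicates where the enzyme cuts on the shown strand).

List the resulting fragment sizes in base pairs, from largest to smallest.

89, 60, 58, 48, 8 bp

BglII sites (AGATCT) start at positions 43, 103, 151, 209, 217.
BglII cuts after the first base of each site, so after positions 43, 103, 151, 209, 217.
Circular molecule, 5 cuts → 5 fragments:
  44–103 → 60 bp
  104–151 → 48 bp
  152–209 → 58 bp
  210–217 → 8 bp
  218–263 then 1–43 → 46 + 43 = 89 bp
Sorted largest to smallest: 89, 60, 58, 48, 8 bp.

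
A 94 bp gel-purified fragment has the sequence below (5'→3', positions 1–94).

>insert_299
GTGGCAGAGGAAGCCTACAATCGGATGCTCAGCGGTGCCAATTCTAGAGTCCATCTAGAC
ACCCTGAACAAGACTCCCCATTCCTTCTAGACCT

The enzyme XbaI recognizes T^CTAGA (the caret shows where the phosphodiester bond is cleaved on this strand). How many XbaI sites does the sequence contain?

3

TCTAGA occurs starting at positions 43, 54, 86.
XbaI cuts at 3 sites.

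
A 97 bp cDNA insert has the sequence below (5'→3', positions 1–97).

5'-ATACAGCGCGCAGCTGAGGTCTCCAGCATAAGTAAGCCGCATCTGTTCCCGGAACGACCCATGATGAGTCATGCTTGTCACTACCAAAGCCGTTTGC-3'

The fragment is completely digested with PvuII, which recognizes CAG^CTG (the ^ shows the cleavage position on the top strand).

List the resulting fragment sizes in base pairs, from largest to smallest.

84, 13 bp

The PvuII site (CAGCTG) starts at position 11.
PvuII cuts after base 3 of each site, so after position 13.
Linear molecule, 1 cut → 2 fragments:
  1–13 → 13 bp
  14–97 → 84 bp
Sorted largest to smallest: 84, 13 bp.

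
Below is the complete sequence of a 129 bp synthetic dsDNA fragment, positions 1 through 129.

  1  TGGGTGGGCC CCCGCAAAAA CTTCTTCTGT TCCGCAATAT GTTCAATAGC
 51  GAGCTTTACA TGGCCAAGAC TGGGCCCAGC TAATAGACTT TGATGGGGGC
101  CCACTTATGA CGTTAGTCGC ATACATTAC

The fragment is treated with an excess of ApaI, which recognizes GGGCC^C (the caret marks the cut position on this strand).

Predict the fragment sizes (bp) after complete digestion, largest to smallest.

66, 28, 25, 10 bp

ApaI sites (GGGCCC) start at positions 6, 72, 97.
ApaI cuts after base 5 of each site (before the last base), so after positions 10, 76, 101.
Linear molecule, 3 cuts → 4 fragments:
  1–10 → 10 bp
  11–76 → 66 bp
  77–101 → 25 bp
  102–129 → 28 bp
Sorted largest to smallest: 66, 28, 25, 10 bp.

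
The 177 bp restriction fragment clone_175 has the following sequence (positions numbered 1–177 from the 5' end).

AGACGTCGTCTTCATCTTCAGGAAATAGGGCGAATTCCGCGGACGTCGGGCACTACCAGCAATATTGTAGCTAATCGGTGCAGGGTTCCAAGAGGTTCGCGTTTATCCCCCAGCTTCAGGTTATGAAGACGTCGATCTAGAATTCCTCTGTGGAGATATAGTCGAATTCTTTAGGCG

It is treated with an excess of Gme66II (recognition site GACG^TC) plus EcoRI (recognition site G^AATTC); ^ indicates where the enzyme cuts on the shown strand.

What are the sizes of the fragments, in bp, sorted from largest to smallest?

Gme66II sites (GACGTC) start at positions 2, 42, 128.
Gme66II cuts after base 4 of each site, so after positions 5, 45, 131.
EcoRI sites (GAATTC) start at positions 32, 140, 164.
EcoRI cuts after the first base of each site, so after positions 32, 140, 164.
Combined cut positions: 5, 32, 45, 131, 140, 164.
Linear molecule, 6 cuts → 7 fragments:
  1–5 → 5 bp
  6–32 → 27 bp
  33–45 → 13 bp
  46–131 → 86 bp
  132–140 → 9 bp
  141–164 → 24 bp
  165–177 → 13 bp
Sorted largest to smallest: 86, 27, 24, 13, 13, 9, 5 bp.

86, 27, 24, 13, 13, 9, 5 bp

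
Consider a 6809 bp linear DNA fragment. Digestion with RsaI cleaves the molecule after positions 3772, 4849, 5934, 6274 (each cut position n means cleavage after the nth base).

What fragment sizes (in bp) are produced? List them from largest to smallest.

Linear molecule, 4 cuts → 5 fragments:
  3772 − 0 = 3772 bp
  4849 − 3772 = 1077 bp
  5934 − 4849 = 1085 bp
  6274 − 5934 = 340 bp
  6809 − 6274 = 535 bp
Sorted largest to smallest: 3772, 1085, 1077, 535, 340 bp.

3772, 1085, 1077, 535, 340 bp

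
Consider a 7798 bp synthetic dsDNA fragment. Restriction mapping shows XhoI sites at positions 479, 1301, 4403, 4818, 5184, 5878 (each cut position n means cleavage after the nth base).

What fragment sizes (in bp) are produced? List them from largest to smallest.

Linear molecule, 6 cuts → 7 fragments:
  479 − 0 = 479 bp
  1301 − 479 = 822 bp
  4403 − 1301 = 3102 bp
  4818 − 4403 = 415 bp
  5184 − 4818 = 366 bp
  5878 − 5184 = 694 bp
  7798 − 5878 = 1920 bp
Sorted largest to smallest: 3102, 1920, 822, 694, 479, 415, 366 bp.

3102, 1920, 822, 694, 479, 415, 366 bp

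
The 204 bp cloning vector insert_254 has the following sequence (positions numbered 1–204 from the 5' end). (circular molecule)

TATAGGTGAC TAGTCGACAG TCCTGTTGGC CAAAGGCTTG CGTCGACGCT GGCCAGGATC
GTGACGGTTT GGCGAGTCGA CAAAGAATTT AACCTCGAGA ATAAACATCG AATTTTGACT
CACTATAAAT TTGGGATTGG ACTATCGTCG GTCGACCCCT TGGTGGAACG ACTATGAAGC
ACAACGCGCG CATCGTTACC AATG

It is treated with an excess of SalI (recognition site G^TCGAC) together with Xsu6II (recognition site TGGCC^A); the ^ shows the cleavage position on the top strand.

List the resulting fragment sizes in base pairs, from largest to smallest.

SalI sites (GTCGAC) start at positions 13, 42, 76, 151.
SalI cuts after the first base of each site, so after positions 13, 42, 76, 151.
Xsu6II sites (TGGCCA) start at positions 27, 50.
Xsu6II cuts after base 5 of each site (before the last base), so after positions 31, 54.
Combined cut positions: 13, 31, 42, 54, 76, 151.
Circular molecule, 6 cuts → 6 fragments:
  14–31 → 18 bp
  32–42 → 11 bp
  43–54 → 12 bp
  55–76 → 22 bp
  77–151 → 75 bp
  152–204 then 1–13 → 53 + 13 = 66 bp
Sorted largest to smallest: 75, 66, 22, 18, 12, 11 bp.

75, 66, 22, 18, 12, 11 bp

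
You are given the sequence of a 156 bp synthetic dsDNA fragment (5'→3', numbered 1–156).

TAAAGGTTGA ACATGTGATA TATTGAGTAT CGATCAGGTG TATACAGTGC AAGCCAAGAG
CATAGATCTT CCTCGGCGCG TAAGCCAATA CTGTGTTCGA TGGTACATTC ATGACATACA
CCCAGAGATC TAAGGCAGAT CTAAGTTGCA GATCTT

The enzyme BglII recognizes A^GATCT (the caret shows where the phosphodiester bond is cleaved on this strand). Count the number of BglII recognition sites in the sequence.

AGATCT occurs starting at positions 64, 126, 137, 150.
BglII cuts at 4 sites.

4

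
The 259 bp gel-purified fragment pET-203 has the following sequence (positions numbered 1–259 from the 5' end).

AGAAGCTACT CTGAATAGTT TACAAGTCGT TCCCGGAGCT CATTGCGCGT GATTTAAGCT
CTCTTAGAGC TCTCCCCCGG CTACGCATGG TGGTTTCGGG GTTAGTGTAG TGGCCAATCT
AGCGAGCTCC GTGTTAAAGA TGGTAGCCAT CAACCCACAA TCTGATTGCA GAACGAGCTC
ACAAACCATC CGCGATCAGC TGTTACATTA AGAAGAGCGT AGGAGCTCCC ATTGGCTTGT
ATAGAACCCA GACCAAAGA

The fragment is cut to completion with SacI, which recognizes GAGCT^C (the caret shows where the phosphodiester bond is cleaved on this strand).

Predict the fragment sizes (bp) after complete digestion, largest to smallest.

57, 51, 48, 40, 32, 31 bp

SacI sites (GAGCTC) start at positions 36, 67, 124, 175, 223.
SacI cuts after base 5 of each site (before the last base), so after positions 40, 71, 128, 179, 227.
Linear molecule, 5 cuts → 6 fragments:
  1–40 → 40 bp
  41–71 → 31 bp
  72–128 → 57 bp
  129–179 → 51 bp
  180–227 → 48 bp
  228–259 → 32 bp
Sorted largest to smallest: 57, 51, 48, 40, 32, 31 bp.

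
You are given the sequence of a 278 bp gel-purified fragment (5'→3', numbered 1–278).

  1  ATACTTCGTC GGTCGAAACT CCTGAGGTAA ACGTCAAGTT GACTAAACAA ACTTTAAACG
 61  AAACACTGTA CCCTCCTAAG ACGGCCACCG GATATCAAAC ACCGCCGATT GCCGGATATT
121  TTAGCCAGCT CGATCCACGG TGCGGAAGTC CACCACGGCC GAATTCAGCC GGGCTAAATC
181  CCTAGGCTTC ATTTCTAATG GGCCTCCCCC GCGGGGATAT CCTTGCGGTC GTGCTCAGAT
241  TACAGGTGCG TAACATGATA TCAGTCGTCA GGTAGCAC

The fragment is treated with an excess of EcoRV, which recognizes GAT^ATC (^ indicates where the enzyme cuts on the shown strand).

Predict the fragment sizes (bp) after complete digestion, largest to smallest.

EcoRV sites (GATATC) start at positions 91, 216, 257.
EcoRV cuts after base 3 of each site, so after positions 93, 218, 259.
Linear molecule, 3 cuts → 4 fragments:
  1–93 → 93 bp
  94–218 → 125 bp
  219–259 → 41 bp
  260–278 → 19 bp
Sorted largest to smallest: 125, 93, 41, 19 bp.

125, 93, 41, 19 bp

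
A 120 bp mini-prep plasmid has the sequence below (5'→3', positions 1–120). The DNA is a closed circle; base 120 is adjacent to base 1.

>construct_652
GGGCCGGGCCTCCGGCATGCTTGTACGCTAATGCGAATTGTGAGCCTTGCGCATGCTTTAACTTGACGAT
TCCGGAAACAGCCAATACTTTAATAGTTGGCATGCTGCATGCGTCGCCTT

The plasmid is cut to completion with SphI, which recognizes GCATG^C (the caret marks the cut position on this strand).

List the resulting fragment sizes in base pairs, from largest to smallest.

SphI sites (GCATGC) start at positions 15, 51, 100, 107.
SphI cuts after base 5 of each site (before the last base), so after positions 19, 55, 104, 111.
Circular molecule, 4 cuts → 4 fragments:
  20–55 → 36 bp
  56–104 → 49 bp
  105–111 → 7 bp
  112–120 then 1–19 → 9 + 19 = 28 bp
Sorted largest to smallest: 49, 36, 28, 7 bp.

49, 36, 28, 7 bp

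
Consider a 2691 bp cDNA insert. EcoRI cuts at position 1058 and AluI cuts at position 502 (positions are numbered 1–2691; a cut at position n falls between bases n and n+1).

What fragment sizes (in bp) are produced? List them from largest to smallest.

Combined cut positions (sorted): 502, 1058.
Linear molecule, 2 cuts → 3 fragments:
  502 − 0 = 502 bp
  1058 − 502 = 556 bp
  2691 − 1058 = 1633 bp
Sorted largest to smallest: 1633, 556, 502 bp.

1633, 556, 502 bp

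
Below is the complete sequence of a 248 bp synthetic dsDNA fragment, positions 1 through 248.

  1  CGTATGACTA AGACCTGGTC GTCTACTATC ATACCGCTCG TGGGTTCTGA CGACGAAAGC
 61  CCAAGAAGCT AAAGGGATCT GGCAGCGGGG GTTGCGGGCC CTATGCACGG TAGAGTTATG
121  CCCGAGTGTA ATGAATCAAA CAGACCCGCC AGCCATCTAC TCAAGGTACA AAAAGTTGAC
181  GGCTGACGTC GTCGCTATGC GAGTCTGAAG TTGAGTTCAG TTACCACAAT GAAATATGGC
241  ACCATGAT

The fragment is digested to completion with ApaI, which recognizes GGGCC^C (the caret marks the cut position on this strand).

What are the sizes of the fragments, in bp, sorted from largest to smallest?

148, 100 bp

The ApaI site (GGGCCC) starts at position 96.
ApaI cuts after base 5 of each site (before the last base), so after position 100.
Linear molecule, 1 cut → 2 fragments:
  1–100 → 100 bp
  101–248 → 148 bp
Sorted largest to smallest: 148, 100 bp.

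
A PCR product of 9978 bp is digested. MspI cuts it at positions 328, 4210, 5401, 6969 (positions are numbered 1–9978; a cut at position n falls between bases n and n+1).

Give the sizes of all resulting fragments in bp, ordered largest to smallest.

3882, 3009, 1568, 1191, 328 bp

Linear molecule, 4 cuts → 5 fragments:
  328 − 0 = 328 bp
  4210 − 328 = 3882 bp
  5401 − 4210 = 1191 bp
  6969 − 5401 = 1568 bp
  9978 − 6969 = 3009 bp
Sorted largest to smallest: 3882, 3009, 1568, 1191, 328 bp.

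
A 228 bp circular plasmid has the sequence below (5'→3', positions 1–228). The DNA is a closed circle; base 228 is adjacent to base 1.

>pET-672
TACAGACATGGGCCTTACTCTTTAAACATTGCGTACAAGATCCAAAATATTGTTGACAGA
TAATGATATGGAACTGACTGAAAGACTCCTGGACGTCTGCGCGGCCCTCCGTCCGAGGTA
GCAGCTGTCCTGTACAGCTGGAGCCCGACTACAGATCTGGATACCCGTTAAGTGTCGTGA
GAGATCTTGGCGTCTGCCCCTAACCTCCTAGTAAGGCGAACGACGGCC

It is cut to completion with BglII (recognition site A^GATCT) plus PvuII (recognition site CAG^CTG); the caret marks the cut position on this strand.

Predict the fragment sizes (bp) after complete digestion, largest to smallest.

BglII sites (AGATCT) start at positions 153, 182.
BglII cuts after the first base of each site, so after positions 153, 182.
PvuII sites (CAGCTG) start at positions 122, 135.
PvuII cuts after base 3 of each site, so after positions 124, 137.
Combined cut positions: 124, 137, 153, 182.
Circular molecule, 4 cuts → 4 fragments:
  125–137 → 13 bp
  138–153 → 16 bp
  154–182 → 29 bp
  183–228 then 1–124 → 46 + 124 = 170 bp
Sorted largest to smallest: 170, 29, 16, 13 bp.

170, 29, 16, 13 bp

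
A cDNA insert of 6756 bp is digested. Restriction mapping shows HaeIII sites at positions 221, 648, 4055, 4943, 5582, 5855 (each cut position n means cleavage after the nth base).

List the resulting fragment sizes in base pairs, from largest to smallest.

3407, 901, 888, 639, 427, 273, 221 bp

Linear molecule, 6 cuts → 7 fragments:
  221 − 0 = 221 bp
  648 − 221 = 427 bp
  4055 − 648 = 3407 bp
  4943 − 4055 = 888 bp
  5582 − 4943 = 639 bp
  5855 − 5582 = 273 bp
  6756 − 5855 = 901 bp
Sorted largest to smallest: 3407, 901, 888, 639, 427, 273, 221 bp.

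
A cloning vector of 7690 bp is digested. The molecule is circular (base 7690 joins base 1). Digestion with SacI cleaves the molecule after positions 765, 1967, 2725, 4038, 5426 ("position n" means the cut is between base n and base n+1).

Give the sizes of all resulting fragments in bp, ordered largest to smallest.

3029, 1388, 1313, 1202, 758 bp

Circular molecule, 5 cuts → 5 fragments:
  1967 − 765 = 1202 bp
  2725 − 1967 = 758 bp
  4038 − 2725 = 1313 bp
  5426 − 4038 = 1388 bp
  wrap: 7690 − 5426 + 765 = 3029 bp
Sorted largest to smallest: 3029, 1388, 1313, 1202, 758 bp.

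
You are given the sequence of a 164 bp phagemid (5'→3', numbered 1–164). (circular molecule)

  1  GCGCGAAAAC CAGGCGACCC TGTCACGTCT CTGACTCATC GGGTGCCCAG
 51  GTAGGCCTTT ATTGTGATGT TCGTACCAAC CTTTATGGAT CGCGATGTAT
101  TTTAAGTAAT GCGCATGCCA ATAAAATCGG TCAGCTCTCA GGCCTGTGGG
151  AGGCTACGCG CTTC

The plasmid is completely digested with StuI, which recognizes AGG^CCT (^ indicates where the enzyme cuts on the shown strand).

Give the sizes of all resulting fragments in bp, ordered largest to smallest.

87, 77 bp

StuI sites (AGGCCT) start at positions 53, 140.
StuI cuts after base 3 of each site, so after positions 55, 142.
Circular molecule, 2 cuts → 2 fragments:
  56–142 → 87 bp
  143–164 then 1–55 → 22 + 55 = 77 bp
Sorted largest to smallest: 87, 77 bp.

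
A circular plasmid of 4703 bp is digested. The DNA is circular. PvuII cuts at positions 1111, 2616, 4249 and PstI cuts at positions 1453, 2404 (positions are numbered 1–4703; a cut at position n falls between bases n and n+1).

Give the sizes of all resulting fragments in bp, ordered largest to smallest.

1633, 1565, 951, 342, 212 bp

Combined cut positions (sorted): 1111, 1453, 2404, 2616, 4249.
Circular molecule, 5 cuts → 5 fragments:
  1453 − 1111 = 342 bp
  2404 − 1453 = 951 bp
  2616 − 2404 = 212 bp
  4249 − 2616 = 1633 bp
  wrap: 4703 − 4249 + 1111 = 1565 bp
Sorted largest to smallest: 1633, 1565, 951, 342, 212 bp.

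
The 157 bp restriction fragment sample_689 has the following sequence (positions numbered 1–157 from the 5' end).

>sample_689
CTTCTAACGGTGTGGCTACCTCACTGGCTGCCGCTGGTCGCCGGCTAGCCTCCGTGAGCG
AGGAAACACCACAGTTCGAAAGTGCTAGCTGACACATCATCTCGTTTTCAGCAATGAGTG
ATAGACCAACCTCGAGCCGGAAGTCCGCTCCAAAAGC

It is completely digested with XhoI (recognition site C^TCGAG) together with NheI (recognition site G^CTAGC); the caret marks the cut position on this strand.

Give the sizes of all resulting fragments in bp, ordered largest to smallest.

The XhoI site (CTCGAG) starts at position 131.
XhoI cuts after the first base of each site, so after position 131.
NheI sites (GCTAGC) start at positions 44, 84.
NheI cuts after the first base of each site, so after positions 44, 84.
Combined cut positions: 44, 84, 131.
Linear molecule, 3 cuts → 4 fragments:
  1–44 → 44 bp
  45–84 → 40 bp
  85–131 → 47 bp
  132–157 → 26 bp
Sorted largest to smallest: 47, 44, 40, 26 bp.

47, 44, 40, 26 bp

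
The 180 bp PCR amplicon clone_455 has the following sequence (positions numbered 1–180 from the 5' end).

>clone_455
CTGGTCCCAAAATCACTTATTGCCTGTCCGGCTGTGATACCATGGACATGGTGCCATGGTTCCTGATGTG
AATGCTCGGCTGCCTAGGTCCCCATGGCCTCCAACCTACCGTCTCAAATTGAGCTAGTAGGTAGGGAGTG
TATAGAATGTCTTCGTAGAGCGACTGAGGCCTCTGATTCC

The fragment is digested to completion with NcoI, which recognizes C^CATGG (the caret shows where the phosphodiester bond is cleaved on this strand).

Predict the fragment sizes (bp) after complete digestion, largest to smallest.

88, 40, 38, 14 bp

NcoI sites (CCATGG) start at positions 40, 54, 92.
NcoI cuts after the first base of each site, so after positions 40, 54, 92.
Linear molecule, 3 cuts → 4 fragments:
  1–40 → 40 bp
  41–54 → 14 bp
  55–92 → 38 bp
  93–180 → 88 bp
Sorted largest to smallest: 88, 40, 38, 14 bp.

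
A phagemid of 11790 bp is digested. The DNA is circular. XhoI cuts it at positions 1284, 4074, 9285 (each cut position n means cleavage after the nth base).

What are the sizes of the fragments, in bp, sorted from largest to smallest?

5211, 3789, 2790 bp

Circular molecule, 3 cuts → 3 fragments:
  4074 − 1284 = 2790 bp
  9285 − 4074 = 5211 bp
  wrap: 11790 − 9285 + 1284 = 3789 bp
Sorted largest to smallest: 5211, 3789, 2790 bp.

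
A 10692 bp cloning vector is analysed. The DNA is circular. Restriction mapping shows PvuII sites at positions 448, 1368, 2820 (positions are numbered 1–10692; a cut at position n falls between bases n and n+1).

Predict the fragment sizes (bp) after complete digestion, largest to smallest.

Circular molecule, 3 cuts → 3 fragments:
  1368 − 448 = 920 bp
  2820 − 1368 = 1452 bp
  wrap: 10692 − 2820 + 448 = 8320 bp
Sorted largest to smallest: 8320, 1452, 920 bp.

8320, 1452, 920 bp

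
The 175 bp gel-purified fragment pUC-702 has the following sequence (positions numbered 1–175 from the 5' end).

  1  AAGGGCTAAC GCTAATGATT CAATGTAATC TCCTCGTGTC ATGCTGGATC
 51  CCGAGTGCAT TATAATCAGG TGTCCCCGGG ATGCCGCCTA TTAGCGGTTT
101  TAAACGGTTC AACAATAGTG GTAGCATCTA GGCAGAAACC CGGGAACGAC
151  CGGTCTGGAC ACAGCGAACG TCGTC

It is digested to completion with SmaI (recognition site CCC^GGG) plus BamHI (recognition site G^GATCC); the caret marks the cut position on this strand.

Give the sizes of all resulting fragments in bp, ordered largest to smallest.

64, 46, 34, 31 bp

SmaI sites (CCCGGG) start at positions 75, 139.
SmaI cuts after base 3 of each site, so after positions 77, 141.
The BamHI site (GGATCC) starts at position 46.
BamHI cuts after the first base of each site, so after position 46.
Combined cut positions: 46, 77, 141.
Linear molecule, 3 cuts → 4 fragments:
  1–46 → 46 bp
  47–77 → 31 bp
  78–141 → 64 bp
  142–175 → 34 bp
Sorted largest to smallest: 64, 46, 34, 31 bp.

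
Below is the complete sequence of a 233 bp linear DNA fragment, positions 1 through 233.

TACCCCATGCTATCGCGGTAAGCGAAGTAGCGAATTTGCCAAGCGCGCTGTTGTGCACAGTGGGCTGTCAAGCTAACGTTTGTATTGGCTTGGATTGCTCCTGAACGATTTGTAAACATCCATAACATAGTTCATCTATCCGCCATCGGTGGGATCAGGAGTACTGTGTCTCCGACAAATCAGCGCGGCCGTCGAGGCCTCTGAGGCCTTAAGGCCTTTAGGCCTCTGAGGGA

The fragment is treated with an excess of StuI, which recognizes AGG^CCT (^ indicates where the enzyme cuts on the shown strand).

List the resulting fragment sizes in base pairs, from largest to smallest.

197, 11, 9, 8, 8 bp

StuI sites (AGGCCT) start at positions 195, 204, 212, 220.
StuI cuts after base 3 of each site, so after positions 197, 206, 214, 222.
Linear molecule, 4 cuts → 5 fragments:
  1–197 → 197 bp
  198–206 → 9 bp
  207–214 → 8 bp
  215–222 → 8 bp
  223–233 → 11 bp
Sorted largest to smallest: 197, 11, 9, 8, 8 bp.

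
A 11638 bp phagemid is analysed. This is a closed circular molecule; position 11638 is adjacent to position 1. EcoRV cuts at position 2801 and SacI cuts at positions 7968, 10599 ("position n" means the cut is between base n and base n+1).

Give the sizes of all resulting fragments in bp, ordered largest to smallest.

5167, 3840, 2631 bp

Combined cut positions (sorted): 2801, 7968, 10599.
Circular molecule, 3 cuts → 3 fragments:
  7968 − 2801 = 5167 bp
  10599 − 7968 = 2631 bp
  wrap: 11638 − 10599 + 2801 = 3840 bp
Sorted largest to smallest: 5167, 3840, 2631 bp.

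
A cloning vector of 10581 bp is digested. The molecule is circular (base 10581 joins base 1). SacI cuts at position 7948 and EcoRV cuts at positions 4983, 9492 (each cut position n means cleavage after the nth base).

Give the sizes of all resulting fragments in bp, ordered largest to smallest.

Combined cut positions (sorted): 4983, 7948, 9492.
Circular molecule, 3 cuts → 3 fragments:
  7948 − 4983 = 2965 bp
  9492 − 7948 = 1544 bp
  wrap: 10581 − 9492 + 4983 = 6072 bp
Sorted largest to smallest: 6072, 2965, 1544 bp.

6072, 2965, 1544 bp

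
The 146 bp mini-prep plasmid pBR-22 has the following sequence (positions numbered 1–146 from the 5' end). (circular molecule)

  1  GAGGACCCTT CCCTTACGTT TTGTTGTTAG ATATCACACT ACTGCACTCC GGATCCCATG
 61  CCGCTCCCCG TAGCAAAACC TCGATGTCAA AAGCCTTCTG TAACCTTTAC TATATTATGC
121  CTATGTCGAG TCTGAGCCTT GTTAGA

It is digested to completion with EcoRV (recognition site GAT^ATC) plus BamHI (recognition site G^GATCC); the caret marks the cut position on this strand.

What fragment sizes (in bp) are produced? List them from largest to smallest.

127, 19 bp

The EcoRV site (GATATC) starts at position 30.
EcoRV cuts after base 3 of each site, so after position 32.
The BamHI site (GGATCC) starts at position 51.
BamHI cuts after the first base of each site, so after position 51.
Combined cut positions: 32, 51.
Circular molecule, 2 cuts → 2 fragments:
  33–51 → 19 bp
  52–146 then 1–32 → 95 + 32 = 127 bp
Sorted largest to smallest: 127, 19 bp.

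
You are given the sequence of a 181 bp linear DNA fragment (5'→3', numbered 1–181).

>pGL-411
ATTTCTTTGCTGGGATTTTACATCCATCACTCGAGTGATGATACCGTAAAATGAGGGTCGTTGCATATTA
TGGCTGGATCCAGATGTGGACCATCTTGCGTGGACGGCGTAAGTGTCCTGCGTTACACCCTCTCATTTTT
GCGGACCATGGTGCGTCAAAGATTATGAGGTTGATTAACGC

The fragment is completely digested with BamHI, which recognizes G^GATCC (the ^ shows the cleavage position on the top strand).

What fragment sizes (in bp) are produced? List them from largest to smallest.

The BamHI site (GGATCC) starts at position 76.
BamHI cuts after the first base of each site, so after position 76.
Linear molecule, 1 cut → 2 fragments:
  1–76 → 76 bp
  77–181 → 105 bp
Sorted largest to smallest: 105, 76 bp.

105, 76 bp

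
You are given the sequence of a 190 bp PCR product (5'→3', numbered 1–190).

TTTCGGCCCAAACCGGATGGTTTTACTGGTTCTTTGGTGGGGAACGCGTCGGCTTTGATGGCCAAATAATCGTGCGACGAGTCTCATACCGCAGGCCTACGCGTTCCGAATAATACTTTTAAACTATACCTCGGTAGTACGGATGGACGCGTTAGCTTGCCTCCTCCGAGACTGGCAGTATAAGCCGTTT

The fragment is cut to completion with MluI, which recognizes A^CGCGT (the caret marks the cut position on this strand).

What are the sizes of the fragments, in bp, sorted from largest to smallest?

55, 48, 44, 43 bp

MluI sites (ACGCGT) start at positions 44, 99, 147.
MluI cuts after the first base of each site, so after positions 44, 99, 147.
Linear molecule, 3 cuts → 4 fragments:
  1–44 → 44 bp
  45–99 → 55 bp
  100–147 → 48 bp
  148–190 → 43 bp
Sorted largest to smallest: 55, 48, 44, 43 bp.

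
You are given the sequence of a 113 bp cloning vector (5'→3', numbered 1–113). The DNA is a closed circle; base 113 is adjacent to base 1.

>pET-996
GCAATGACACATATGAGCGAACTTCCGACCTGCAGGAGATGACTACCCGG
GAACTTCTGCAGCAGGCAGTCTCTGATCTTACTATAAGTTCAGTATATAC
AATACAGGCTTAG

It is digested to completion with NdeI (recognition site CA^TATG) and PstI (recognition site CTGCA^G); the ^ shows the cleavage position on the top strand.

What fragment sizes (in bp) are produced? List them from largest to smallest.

The NdeI site (CATATG) starts at position 10.
NdeI cuts after base 2 of each site, so after position 11.
PstI sites (CTGCAG) start at positions 30, 57.
PstI cuts after base 5 of each site (before the last base), so after positions 34, 61.
Combined cut positions: 11, 34, 61.
Circular molecule, 3 cuts → 3 fragments:
  12–34 → 23 bp
  35–61 → 27 bp
  62–113 then 1–11 → 52 + 11 = 63 bp
Sorted largest to smallest: 63, 27, 23 bp.

63, 27, 23 bp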